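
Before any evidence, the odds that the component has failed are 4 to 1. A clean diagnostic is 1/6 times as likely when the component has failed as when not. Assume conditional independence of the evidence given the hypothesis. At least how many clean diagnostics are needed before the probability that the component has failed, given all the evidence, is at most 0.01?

Prior odds = 4.
Likelihood ratio per clean diagnostic = 1/6.
Target odds: 0.01 ÷ 0.99 = 1/99.
Require (1/6)ⁿ ≤ 1/99 ÷ 4 = 1/396.
(1/6)³ = 1/216 is still above 1/396 but (1/6)⁴ = 1/1296 is at or below it, so n = 4.

4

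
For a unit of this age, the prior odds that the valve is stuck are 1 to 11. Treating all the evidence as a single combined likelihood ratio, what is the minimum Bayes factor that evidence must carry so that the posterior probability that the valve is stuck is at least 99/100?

1089

Prior odds = 1/11.
Target odds = 0.99/0.01 = 99.
Required Bayes factor = 99 ÷ (1/11) = 1089.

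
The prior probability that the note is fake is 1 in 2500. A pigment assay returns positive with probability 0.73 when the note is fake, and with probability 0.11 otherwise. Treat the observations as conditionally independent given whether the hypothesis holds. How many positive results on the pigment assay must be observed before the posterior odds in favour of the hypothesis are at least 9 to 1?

6

Prior odds: 0.0004 ÷ 0.9996 = 1/2499.
Likelihood ratio of a positive result = 0.73/0.11 = 73/11.
Target odds = 9.
Need (1/2499) × (73/11)ⁿ ≥ 9, i.e. (73/11)ⁿ ≥ 22491.
(73/11)⁵ ≈12872.1 falls short of 22491 but (73/11)⁶ ≈85424.2 reaches it, so n = 6.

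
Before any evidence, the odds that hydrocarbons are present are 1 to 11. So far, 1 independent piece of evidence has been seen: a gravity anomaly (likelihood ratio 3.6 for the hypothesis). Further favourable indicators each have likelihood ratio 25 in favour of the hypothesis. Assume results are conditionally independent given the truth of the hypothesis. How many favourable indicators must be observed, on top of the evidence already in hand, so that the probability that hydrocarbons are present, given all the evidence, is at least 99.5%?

2

Prior odds = 1/11.
Bayes factor of the evidence already in hand = 3.6.
Odds after that evidence = (1/11) × 3.6 = 18/55.
Target odds = 0.995/0.005 = 199.
Need 25ⁿ ≥ 199 ÷ (18/55) = 10945/18.
25¹ = 25 falls short of 10945/18 but 25² = 625 reaches it, so n = 2.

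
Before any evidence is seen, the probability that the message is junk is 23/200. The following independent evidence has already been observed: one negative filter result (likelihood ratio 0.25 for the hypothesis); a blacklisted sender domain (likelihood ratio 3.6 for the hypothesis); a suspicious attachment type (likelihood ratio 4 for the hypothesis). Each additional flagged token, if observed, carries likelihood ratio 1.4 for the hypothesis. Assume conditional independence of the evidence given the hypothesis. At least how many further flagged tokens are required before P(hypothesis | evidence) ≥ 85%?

Prior odds = 0.115/0.885 = 23/177.
Combined Bayes factor of the evidence already in hand = 0.25 × 3.6 × 4 = 3.6.
Odds after that evidence = (23/177) × 3.6 = 138/295.
Target odds = 0.85/0.15 = 17/3.
Need 1.4ⁿ ≥ 17/3 ÷ (138/295) = 5015/414.
1.4⁷ = 823543/78125 falls short of 5015/414 but 1.4⁸ = 5764801/390625 reaches it, so n = 8.

8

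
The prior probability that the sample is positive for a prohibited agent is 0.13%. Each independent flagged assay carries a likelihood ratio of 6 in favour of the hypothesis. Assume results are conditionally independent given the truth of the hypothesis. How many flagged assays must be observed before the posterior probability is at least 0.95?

Prior odds: 0.0013 ÷ 0.9987 = 13/9987.
Likelihood ratio per flagged assay = 6.
Target odds: 0.95 ÷ 0.05 = 19.
Require 6ⁿ ≥ 19 ÷ (13/9987) = 189753/13.
6⁵ = 7776 falls short of 189753/13 but 6⁶ = 46656 reaches it, so n = 6.

6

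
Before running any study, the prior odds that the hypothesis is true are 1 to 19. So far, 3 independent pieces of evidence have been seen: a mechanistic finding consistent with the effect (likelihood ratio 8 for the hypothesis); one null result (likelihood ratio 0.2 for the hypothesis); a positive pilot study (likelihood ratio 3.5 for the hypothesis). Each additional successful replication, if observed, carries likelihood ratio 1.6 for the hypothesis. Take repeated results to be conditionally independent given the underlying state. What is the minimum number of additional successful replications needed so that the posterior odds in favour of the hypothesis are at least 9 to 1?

Prior odds = 1/19.
Combined Bayes factor of the evidence already in hand = 8 × 0.2 × 3.5 = 5.6.
Odds after that evidence = (1/19) × 5.6 = 28/95.
Target odds = 9.
Need 1.6ⁿ ≥ 9 ÷ (28/95) = 855/28.
1.6⁷ = 2097152/78125 falls short of 855/28 but 1.6⁸ = 16777216/390625 reaches it, so n = 8.

8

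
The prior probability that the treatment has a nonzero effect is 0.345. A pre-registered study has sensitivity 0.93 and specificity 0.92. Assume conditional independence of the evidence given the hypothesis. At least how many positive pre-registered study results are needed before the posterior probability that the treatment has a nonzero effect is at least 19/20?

2

Prior odds: 0.345 ÷ 0.655 = 69/131.
False-positive rate = 1 − 0.92 = 0.08; likelihood ratio of a positive = 0.93/0.08 = 11.625.
Target odds: 0.95 ÷ 0.05 = 19.
Need (69/131) × 11.625ⁿ ≥ 19, i.e. 11.625ⁿ ≥ 2489/69.
11.625¹ = 11.625 falls short of 2489/69 but 11.625² = 135.140625 reaches it, so n = 2.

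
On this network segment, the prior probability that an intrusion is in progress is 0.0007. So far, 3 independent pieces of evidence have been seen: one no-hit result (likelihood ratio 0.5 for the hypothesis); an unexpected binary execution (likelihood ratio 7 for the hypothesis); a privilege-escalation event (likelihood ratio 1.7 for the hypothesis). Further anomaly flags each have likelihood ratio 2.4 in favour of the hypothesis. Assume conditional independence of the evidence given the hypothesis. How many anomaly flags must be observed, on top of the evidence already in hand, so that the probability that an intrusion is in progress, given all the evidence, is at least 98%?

11

Prior odds = 0.0007/0.9993 = 7/9993.
Combined Bayes factor of the evidence already in hand = 0.5 × 7 × 1.7 = 5.95.
Odds after that evidence = (7/9993) × 5.95 = 833/199860.
Target odds = 0.98/0.02 = 49.
Need 2.4ⁿ ≥ 49 ÷ (833/199860) = 199860/17.
2.4¹⁰ ≈6340.34 falls short of 199860/17 but 2.4¹¹ ≈15216.8 reaches it, so n = 11.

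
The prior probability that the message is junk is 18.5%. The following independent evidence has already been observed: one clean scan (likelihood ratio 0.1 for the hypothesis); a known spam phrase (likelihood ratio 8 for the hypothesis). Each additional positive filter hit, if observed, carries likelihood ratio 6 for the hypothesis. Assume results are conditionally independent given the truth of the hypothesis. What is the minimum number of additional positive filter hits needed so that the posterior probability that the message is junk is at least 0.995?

4

Prior odds = 0.185/0.815 = 37/163.
Combined Bayes factor of the evidence already in hand = 0.1 × 8 = 0.8.
Odds after that evidence = (37/163) × 0.8 = 148/815.
Target odds = 0.995/0.005 = 199.
Need 6ⁿ ≥ 199 ÷ (148/815) = 162185/148.
6³ = 216 falls short of 162185/148 but 6⁴ = 1296 reaches it, so n = 4.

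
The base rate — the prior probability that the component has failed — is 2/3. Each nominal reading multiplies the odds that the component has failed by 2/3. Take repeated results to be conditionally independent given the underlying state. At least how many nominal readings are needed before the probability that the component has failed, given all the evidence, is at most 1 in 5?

6

Prior odds = (2/3)/(1/3) = 2.
Likelihood ratio per nominal reading = 2/3.
Target posterior odds = 0.2/0.8 = 0.25.
Require (2/3)ⁿ ≤ 0.25 ÷ 2 = 0.125.
(2/3)⁵ = 32/243 is still above 0.125 but (2/3)⁶ = 64/729 is at or below it, so n = 6.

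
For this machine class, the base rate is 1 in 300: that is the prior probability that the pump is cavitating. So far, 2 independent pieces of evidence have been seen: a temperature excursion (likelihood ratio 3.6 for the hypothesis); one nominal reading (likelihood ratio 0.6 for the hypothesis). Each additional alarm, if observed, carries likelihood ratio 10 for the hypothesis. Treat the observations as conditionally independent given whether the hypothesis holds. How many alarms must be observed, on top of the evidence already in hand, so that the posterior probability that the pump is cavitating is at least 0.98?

4

Prior odds = (1/300)/(299/300) = 1/299.
Combined Bayes factor of the evidence already in hand = 3.6 × 0.6 = 2.16.
Odds after that evidence = (1/299) × 2.16 = 54/7475.
Target odds = 0.98/0.02 = 49.
Need 10ⁿ ≥ 49 ÷ (54/7475) = 366275/54.
10³ = 1000 falls short of 366275/54 but 10⁴ = 10000 reaches it, so n = 4.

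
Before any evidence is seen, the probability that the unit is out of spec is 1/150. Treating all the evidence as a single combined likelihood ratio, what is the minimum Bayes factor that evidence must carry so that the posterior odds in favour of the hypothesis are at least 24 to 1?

3576

Prior odds = (1/150)/(149/150) = 1/149.
Target odds = 24.
Required Bayes factor = 24 ÷ (1/149) = 3576.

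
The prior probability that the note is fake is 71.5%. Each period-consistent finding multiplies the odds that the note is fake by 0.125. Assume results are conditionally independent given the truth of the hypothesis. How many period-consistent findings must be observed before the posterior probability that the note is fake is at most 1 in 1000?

4

Prior odds: 0.715 ÷ 0.285 = 143/57.
Likelihood ratio per period-consistent finding = 0.125.
Target odds: 0.001 ÷ 0.999 = 1/999.
Need (143/57) × 0.125ⁿ ≤ 1/999, i.e. 0.125ⁿ ≤ 19/47619.
0.125³ = 0.001953125 is still above 19/47619 but 0.125⁴ = 1/4096 is at or below it, so n = 4.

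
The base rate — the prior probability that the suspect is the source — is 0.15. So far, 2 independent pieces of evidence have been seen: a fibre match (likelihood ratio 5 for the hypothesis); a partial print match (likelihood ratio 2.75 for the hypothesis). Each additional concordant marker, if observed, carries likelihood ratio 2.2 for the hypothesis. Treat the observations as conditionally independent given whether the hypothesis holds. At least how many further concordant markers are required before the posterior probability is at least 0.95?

Prior odds = 0.15/0.85 = 3/17.
Combined Bayes factor of the evidence already in hand = 5 × 2.75 = 13.75.
Odds after that evidence = (3/17) × 13.75 = 165/68.
Target odds = 0.95/0.05 = 19.
Need 2.2ⁿ ≥ 19 ÷ (165/68) = 1292/165.
2.2² = 4.84 falls short of 1292/165 but 2.2³ = 10.648 reaches it, so n = 3.

3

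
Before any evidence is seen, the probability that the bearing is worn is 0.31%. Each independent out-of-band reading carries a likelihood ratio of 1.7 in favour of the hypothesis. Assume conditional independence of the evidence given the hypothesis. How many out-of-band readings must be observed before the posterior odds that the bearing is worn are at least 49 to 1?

Prior odds = 0.0031/0.9969 = 31/9969.
Likelihood ratio per out-of-band reading = 1.7.
Target odds = 49.
Need (31/9969) × 1.7ⁿ ≥ 49, i.e. 1.7ⁿ ≥ 488481/31.
1.7¹⁸ ≈14063.1 falls short of 488481/31 but 1.7¹⁹ ≈23907.2 reaches it, so n = 19.

19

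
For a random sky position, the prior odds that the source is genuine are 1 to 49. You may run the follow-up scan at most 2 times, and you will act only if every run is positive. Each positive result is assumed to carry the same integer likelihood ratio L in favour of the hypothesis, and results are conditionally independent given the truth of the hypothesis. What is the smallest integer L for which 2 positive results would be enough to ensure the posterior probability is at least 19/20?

Prior odds = 1/49.
Target odds = 0.95/0.05 = 19.
Need L² ≥ 19 ÷ (1/49) = 931.
30² = 900 < 931 ≤ 961 = 31², so L = 31.

31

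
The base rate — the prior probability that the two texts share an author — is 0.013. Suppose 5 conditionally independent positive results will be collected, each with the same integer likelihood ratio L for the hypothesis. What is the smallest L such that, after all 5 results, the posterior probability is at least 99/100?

6

Prior odds = 0.013/0.987 = 13/987.
Target odds = 0.99/0.01 = 99.
Need L⁵ ≥ 99 ÷ (13/987) = 97713/13.
5⁵ = 3125 < 97713/13 ≤ 7776 = 6⁵, so L = 6.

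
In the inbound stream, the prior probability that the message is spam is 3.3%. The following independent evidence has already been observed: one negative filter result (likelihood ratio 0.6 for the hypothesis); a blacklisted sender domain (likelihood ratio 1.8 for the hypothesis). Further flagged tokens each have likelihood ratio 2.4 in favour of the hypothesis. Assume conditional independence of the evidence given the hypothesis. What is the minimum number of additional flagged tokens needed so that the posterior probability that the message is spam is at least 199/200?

Prior odds = 0.033/0.967 = 33/967.
Combined Bayes factor of the evidence already in hand = 0.6 × 1.8 = 1.08.
Odds after that evidence = (33/967) × 1.08 = 891/24175.
Target odds = 0.995/0.005 = 199.
Need 2.4ⁿ ≥ 199 ÷ (891/24175) = 4810825/891.
2.4⁹ ≈2641.81 falls short of 4810825/891 but 2.4¹⁰ ≈6340.34 reaches it, so n = 10.

10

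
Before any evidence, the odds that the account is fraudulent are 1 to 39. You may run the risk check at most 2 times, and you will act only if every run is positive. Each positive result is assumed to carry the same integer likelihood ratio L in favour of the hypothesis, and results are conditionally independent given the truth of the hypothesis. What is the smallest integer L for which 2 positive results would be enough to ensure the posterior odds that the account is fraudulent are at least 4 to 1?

13

Prior odds = 1/39.
Target odds = 4.
Need L² ≥ 4 ÷ (1/39) = 156.
12² = 144 < 156 ≤ 169 = 13², so L = 13.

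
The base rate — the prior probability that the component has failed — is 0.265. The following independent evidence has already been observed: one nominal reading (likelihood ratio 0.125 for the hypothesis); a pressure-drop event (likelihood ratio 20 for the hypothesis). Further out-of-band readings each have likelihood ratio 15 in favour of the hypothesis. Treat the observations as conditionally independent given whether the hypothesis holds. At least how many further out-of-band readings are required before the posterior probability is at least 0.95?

Prior odds = 0.265/0.735 = 53/147.
Combined Bayes factor of the evidence already in hand = 0.125 × 20 = 2.5.
Odds after that evidence = (53/147) × 2.5 = 265/294.
Target odds = 0.95/0.05 = 19.
Need 15ⁿ ≥ 19 ÷ (265/294) = 5586/265.
15¹ = 15 falls short of 5586/265 but 15² = 225 reaches it, so n = 2.

2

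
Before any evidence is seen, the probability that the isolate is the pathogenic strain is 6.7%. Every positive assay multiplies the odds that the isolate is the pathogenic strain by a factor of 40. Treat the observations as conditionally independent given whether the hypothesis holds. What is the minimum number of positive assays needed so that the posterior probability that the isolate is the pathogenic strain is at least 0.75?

2

Prior odds: 0.067 ÷ 0.933 = 67/933.
Likelihood ratio per positive assay = 40.
Target odds: 0.75 ÷ 0.25 = 3.
Require 40ⁿ ≥ 3 ÷ (67/933) = 2799/67.
40¹ = 40 falls short of 2799/67 but 40² = 1600 reaches it, so n = 2.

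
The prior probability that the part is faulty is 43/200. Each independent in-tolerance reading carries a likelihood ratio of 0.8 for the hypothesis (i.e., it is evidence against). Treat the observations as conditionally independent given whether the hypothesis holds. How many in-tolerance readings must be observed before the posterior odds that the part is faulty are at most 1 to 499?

Prior odds: 0.215 ÷ 0.785 = 43/157.
Likelihood ratio per in-tolerance reading = 0.8.
Target odds = 1/499.
Need (43/157) × 0.8ⁿ ≤ 1/499, i.e. 0.8ⁿ ≤ 157/21457.
0.8²² ≈0.0073787 is still above 157/21457 but 0.8²³ ≈0.00590296 is at or below it, so n = 23.

23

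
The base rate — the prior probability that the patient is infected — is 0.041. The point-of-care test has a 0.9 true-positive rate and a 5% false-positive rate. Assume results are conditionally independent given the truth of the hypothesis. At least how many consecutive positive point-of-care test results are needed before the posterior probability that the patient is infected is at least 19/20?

Prior odds = 0.041/0.959 = 41/959.
Likelihood ratio of a positive result = 0.9/0.05 = 18.
Target odds: 0.95 ÷ 0.05 = 19.
Need (41/959) × 18ⁿ ≥ 19, i.e. 18ⁿ ≥ 18221/41.
18² = 324 falls short of 18221/41 but 18³ = 5832 reaches it, so n = 3.

3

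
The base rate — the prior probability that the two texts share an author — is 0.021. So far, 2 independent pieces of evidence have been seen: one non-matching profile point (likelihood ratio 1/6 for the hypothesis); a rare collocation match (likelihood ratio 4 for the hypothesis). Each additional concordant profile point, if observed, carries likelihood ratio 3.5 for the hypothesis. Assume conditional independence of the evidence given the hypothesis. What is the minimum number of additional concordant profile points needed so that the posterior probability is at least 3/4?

5

Prior odds = 0.021/0.979 = 21/979.
Combined Bayes factor of the evidence already in hand = (1/6) × 4 = 2/3.
Odds after that evidence = (21/979) × 2/3 = 14/979.
Target odds = 0.75/0.25 = 3.
Need 3.5ⁿ ≥ 3 ÷ (14/979) = 2937/14.
3.5⁴ = 150.0625 falls short of 2937/14 but 3.5⁵ = 525.21875 reaches it, so n = 5.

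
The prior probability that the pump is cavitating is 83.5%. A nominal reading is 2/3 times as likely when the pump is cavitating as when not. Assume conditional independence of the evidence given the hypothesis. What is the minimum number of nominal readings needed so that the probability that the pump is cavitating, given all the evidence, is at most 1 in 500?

20

Prior odds: 0.835 ÷ 0.165 = 167/33.
Likelihood ratio per nominal reading = 2/3.
Target posterior odds = 0.002/0.998 = 1/499.
Need (167/33) × (2/3)ⁿ ≤ 1/499, i.e. (2/3)ⁿ ≤ 33/83333.
(2/3)¹⁹ ≈0.000451093 is still above 33/83333 but (2/3)²⁰ ≈0.000300729 is at or below it, so n = 20.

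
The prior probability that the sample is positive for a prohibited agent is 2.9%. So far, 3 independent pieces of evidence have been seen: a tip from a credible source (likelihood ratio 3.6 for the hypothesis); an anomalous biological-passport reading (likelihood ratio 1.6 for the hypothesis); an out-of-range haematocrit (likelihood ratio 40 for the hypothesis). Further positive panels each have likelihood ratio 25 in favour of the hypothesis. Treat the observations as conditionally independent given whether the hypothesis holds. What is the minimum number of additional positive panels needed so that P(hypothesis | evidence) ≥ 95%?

1

Prior odds = 0.029/0.971 = 29/971.
Combined Bayes factor of the evidence already in hand = 3.6 × 1.6 × 40 = 230.4.
Odds after that evidence = (29/971) × 230.4 = 33408/4855.
Target odds = 0.95/0.05 = 19.
Need 25ⁿ ≥ 19 ÷ (33408/4855) = 92245/33408.
25¹ = 25, which meets the required 92245/33408; so n = 1.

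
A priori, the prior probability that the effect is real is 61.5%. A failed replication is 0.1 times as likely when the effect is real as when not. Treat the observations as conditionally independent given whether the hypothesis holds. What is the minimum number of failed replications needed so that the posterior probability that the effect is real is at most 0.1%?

4

Prior odds: 0.615 ÷ 0.385 = 123/77.
Likelihood ratio per failed replication = 0.1.
Target odds: 0.001 ÷ 0.999 = 1/999.
Require 0.1ⁿ ≤ 1/999 ÷ (123/77) = 77/122877.
0.1³ = 0.001 is still above 77/122877 but 0.1⁴ = 0.0001 is at or below it, so n = 4.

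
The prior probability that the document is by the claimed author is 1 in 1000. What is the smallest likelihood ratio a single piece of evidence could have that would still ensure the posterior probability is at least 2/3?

1998

Prior odds = 0.001/0.999 = 1/999.
Target odds = (2/3)/(1/3) = 2.
Required Bayes factor = 2 ÷ (1/999) = 1998.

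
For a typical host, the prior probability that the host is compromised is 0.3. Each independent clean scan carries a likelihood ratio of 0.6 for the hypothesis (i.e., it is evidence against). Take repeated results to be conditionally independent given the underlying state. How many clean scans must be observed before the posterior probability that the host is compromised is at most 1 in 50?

Prior odds: 0.3 ÷ 0.7 = 3/7.
Likelihood ratio per clean scan = 0.6.
Target posterior odds = 0.02/0.98 = 1/49.
Require 0.6ⁿ ≤ 1/49 ÷ (3/7) = 1/21.
0.6⁵ = 0.07776 is still above 1/21 but 0.6⁶ = 729/15625 is at or below it, so n = 6.

6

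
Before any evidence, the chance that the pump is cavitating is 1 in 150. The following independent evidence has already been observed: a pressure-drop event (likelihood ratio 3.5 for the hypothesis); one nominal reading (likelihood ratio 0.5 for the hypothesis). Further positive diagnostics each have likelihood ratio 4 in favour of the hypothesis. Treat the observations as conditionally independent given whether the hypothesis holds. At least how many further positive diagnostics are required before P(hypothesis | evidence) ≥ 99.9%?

Prior odds = (1/150)/(149/150) = 1/149.
Combined Bayes factor of the evidence already in hand = 3.5 × 0.5 = 1.75.
Odds after that evidence = (1/149) × 1.75 = 7/596.
Target odds = 0.999/0.001 = 999.
Need 4ⁿ ≥ 999 ÷ (7/596) = 595404/7.
4⁸ = 65536 falls short of 595404/7 but 4⁹ = 262144 reaches it, so n = 9.

9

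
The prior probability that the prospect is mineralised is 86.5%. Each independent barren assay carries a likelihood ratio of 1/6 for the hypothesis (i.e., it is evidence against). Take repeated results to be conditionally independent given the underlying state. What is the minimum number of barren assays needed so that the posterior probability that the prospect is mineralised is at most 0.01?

4

Prior odds: 0.865 ÷ 0.135 = 173/27.
Likelihood ratio per barren assay = 1/6.
Target posterior odds = 0.01/0.99 = 1/99.
Require (1/6)ⁿ ≤ 1/99 ÷ (173/27) = 3/1903.
(1/6)³ = 1/216 is still above 3/1903 but (1/6)⁴ = 1/1296 is at or below it, so n = 4.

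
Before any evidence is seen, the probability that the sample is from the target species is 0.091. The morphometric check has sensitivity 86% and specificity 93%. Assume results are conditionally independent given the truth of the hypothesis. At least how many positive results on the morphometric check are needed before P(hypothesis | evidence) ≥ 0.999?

4

Prior odds: 0.091 ÷ 0.909 = 91/909.
False-positive rate = 1 − 0.93 = 0.07; likelihood ratio of a positive = 0.86/0.07 = 86/7.
Target posterior odds = 0.999/0.001 = 999.
Need (91/909) × (86/7)ⁿ ≥ 999, i.e. (86/7)ⁿ ≥ 908091/91.
(86/7)³ = 636056/343 falls short of 908091/91 but (86/7)⁴ = 54700816/2401 reaches it, so n = 4.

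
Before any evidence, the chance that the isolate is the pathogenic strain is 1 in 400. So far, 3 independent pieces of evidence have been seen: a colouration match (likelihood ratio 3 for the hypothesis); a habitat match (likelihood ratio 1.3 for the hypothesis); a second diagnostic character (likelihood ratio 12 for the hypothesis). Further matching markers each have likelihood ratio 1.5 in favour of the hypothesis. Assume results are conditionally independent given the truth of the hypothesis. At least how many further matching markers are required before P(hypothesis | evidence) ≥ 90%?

Prior odds = 0.0025/0.9975 = 1/399.
Combined Bayes factor of the evidence already in hand = 3 × 1.3 × 12 = 46.8.
Odds after that evidence = (1/399) × 46.8 = 78/665.
Target odds = 0.9/0.1 = 9.
Need 1.5ⁿ ≥ 9 ÷ (78/665) = 1995/26.
1.5¹⁰ = 59049/1024 falls short of 1995/26 but 1.5¹¹ = 177147/2048 reaches it, so n = 11.

11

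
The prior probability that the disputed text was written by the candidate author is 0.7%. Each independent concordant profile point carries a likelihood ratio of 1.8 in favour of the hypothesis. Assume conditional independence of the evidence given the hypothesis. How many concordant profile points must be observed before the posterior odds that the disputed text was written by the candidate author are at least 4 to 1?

11

Prior odds: 0.007 ÷ 0.993 = 7/993.
Likelihood ratio per concordant profile point = 1.8.
Target odds = 4.
Require 1.8ⁿ ≥ 4 ÷ (7/993) = 3972/7.
1.8¹⁰ ≈357.047 falls short of 3972/7 but 1.8¹¹ ≈642.684 reaches it, so n = 11.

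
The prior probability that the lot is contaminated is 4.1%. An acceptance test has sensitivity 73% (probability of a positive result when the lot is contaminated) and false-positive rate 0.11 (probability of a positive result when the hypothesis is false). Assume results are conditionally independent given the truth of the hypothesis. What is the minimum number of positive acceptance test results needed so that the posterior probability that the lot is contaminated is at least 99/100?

Prior odds: 0.041 ÷ 0.959 = 41/959.
Likelihood ratio of a positive result = 0.73/0.11 = 73/11.
Target posterior odds = 0.99/0.01 = 99.
Require (73/11)ⁿ ≥ 99 ÷ (41/959) = 94941/41.
(73/11)⁴ = 28398241/14641 falls short of 94941/41 but (73/11)⁵ ≈12872.1 reaches it, so n = 5.

5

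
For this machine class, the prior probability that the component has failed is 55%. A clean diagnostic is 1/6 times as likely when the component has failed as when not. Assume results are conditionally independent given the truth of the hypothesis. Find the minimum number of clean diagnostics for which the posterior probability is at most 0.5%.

4

Prior odds: 0.55 ÷ 0.45 = 11/9.
Likelihood ratio per clean diagnostic = 1/6.
Target posterior odds = 0.005/0.995 = 1/199.
Need (11/9) × (1/6)ⁿ ≤ 1/199, i.e. (1/6)ⁿ ≤ 9/2189.
(1/6)³ = 1/216 is still above 9/2189 but (1/6)⁴ = 1/1296 is at or below it, so n = 4.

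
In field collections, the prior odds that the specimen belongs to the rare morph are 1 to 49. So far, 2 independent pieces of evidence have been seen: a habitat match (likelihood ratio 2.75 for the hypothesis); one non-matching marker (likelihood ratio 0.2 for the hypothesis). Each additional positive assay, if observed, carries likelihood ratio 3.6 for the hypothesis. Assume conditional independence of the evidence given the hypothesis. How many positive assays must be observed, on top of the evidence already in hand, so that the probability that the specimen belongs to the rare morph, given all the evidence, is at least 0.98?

Prior odds = 1/49.
Combined Bayes factor of the evidence already in hand = 2.75 × 0.2 = 0.55.
Odds after that evidence = (1/49) × 0.55 = 11/980.
Target odds = 0.98/0.02 = 49.
Need 3.6ⁿ ≥ 49 ÷ (11/980) = 48020/11.
3.6⁶ = 34012224/15625 falls short of 48020/11 but 3.6⁷ = 612220032/78125 reaches it, so n = 7.

7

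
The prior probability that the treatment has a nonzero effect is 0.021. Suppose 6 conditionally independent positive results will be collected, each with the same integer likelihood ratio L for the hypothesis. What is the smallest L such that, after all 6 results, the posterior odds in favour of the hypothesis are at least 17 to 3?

Prior odds = 0.021/0.979 = 21/979.
Target odds = 17/3.
Need L⁶ ≥ 17/3 ÷ (21/979) = 16643/63.
2⁶ = 64 < 16643/63 ≤ 729 = 3⁶, so L = 3.

3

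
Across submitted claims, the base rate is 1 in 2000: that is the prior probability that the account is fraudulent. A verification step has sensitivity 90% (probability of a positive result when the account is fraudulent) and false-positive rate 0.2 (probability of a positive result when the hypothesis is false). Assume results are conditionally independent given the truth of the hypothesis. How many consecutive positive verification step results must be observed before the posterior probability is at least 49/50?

8

Prior odds = 0.0005/0.9995 = 1/1999.
Likelihood ratio of a positive result = 0.9/0.2 = 4.5.
Target odds: 0.98 ÷ 0.02 = 49.
Require 4.5ⁿ ≥ 49 ÷ (1/1999) = 97951.
4.5⁷ = 4782969/128 falls short of 97951 but 4.5⁸ = 43046721/256 reaches it, so n = 8.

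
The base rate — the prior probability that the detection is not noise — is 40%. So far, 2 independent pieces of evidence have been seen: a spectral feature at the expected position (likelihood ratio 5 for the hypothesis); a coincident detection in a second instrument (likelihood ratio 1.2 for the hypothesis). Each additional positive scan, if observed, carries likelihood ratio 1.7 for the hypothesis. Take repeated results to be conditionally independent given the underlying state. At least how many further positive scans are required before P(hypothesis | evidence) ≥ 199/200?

8

Prior odds = 0.4/0.6 = 2/3.
Combined Bayes factor of the evidence already in hand = 5 × 1.2 = 6.
Odds after that evidence = (2/3) × 6 = 4.
Target odds = 0.995/0.005 = 199.
Need 1.7ⁿ ≥ 199 ÷ 4 = 49.75.
1.7⁷ = 410338673/10000000 falls short of 49.75 but 1.7⁸ ≈69.7576 reaches it, so n = 8.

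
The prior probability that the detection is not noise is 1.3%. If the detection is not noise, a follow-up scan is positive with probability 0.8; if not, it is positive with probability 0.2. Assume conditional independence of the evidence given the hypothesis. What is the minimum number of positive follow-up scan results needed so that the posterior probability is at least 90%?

5

Prior odds = 0.013/0.987 = 13/987.
Likelihood ratio of a positive = 0.8/0.2 = 4.
Target odds: 0.9 ÷ 0.1 = 9.
Require 4ⁿ ≥ 9 ÷ (13/987) = 8883/13.
4⁴ = 256 falls short of 8883/13 but 4⁵ = 1024 reaches it, so n = 5.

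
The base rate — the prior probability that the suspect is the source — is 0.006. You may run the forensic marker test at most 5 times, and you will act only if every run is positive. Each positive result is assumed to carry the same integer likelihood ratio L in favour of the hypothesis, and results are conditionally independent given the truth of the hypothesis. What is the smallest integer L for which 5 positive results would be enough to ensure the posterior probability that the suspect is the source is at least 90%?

5

Prior odds = 0.006/0.994 = 3/497.
Target odds = 0.9/0.1 = 9.
Need L⁵ ≥ 9 ÷ (3/497) = 1491.
4⁵ = 1024 < 1491 ≤ 3125 = 5⁵, so L = 5.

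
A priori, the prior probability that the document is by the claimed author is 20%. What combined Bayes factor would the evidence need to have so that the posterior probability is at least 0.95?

76

Prior odds = 0.2/0.8 = 0.25.
Target odds = 0.95/0.05 = 19.
Required Bayes factor = 19 ÷ 0.25 = 76.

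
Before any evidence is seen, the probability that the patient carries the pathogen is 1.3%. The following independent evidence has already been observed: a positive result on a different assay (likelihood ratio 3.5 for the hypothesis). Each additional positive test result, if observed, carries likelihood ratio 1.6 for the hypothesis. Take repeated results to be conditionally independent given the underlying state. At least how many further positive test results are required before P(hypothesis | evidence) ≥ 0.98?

15

Prior odds = 0.013/0.987 = 13/987.
Bayes factor of the evidence already in hand = 3.5.
Odds after that evidence = (13/987) × 3.5 = 13/282.
Target odds = 0.98/0.02 = 49.
Need 1.6ⁿ ≥ 49 ÷ (13/282) = 13818/13.
1.6¹⁴ ≈720.576 falls short of 13818/13 but 1.6¹⁵ ≈1152.92 reaches it, so n = 15.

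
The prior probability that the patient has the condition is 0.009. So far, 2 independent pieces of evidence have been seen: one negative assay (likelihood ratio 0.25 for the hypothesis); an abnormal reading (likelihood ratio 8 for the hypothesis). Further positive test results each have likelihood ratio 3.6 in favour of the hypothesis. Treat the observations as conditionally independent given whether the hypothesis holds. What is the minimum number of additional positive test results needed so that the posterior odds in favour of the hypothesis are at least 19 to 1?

Prior odds = 0.009/0.991 = 9/991.
Combined Bayes factor of the evidence already in hand = 0.25 × 8 = 2.
Odds after that evidence = (9/991) × 2 = 18/991.
Target odds = 19.
Need 3.6ⁿ ≥ 19 ÷ (18/991) = 18829/18.
3.6⁵ = 604.66176 falls short of 18829/18 but 3.6⁶ = 34012224/15625 reaches it, so n = 6.

6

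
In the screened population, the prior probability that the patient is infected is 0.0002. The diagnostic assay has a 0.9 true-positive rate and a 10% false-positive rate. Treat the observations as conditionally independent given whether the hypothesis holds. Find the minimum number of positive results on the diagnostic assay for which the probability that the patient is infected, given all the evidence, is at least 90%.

5

Prior odds: 0.0002 ÷ 0.9998 = 1/4999.
Likelihood ratio of a positive result = 0.9/0.1 = 9.
Target posterior odds = 0.9/0.1 = 9.
Need (1/4999) × 9ⁿ ≥ 9, i.e. 9ⁿ ≥ 44991.
9⁴ = 6561 falls short of 44991 but 9⁵ = 59049 reaches it, so n = 5.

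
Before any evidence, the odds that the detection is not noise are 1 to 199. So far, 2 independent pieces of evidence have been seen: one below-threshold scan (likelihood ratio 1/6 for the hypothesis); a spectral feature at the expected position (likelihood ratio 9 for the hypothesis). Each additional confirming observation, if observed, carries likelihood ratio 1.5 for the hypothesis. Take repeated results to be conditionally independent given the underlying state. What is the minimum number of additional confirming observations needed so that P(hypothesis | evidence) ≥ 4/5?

Prior odds = 1/199.
Combined Bayes factor of the evidence already in hand = (1/6) × 9 = 1.5.
Odds after that evidence = (1/199) × 1.5 = 3/398.
Target odds = 0.8/0.2 = 4.
Need 1.5ⁿ ≥ 4 ÷ (3/398) = 1592/3.
1.5¹⁵ = 14348907/32768 falls short of 1592/3 but 1.5¹⁶ = 43046721/65536 reaches it, so n = 16.

16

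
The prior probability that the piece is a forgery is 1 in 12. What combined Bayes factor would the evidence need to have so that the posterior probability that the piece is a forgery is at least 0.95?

209

Prior odds = (1/12)/(11/12) = 1/11.
Target odds = 0.95/0.05 = 19.
Required Bayes factor = 19 ÷ (1/11) = 209.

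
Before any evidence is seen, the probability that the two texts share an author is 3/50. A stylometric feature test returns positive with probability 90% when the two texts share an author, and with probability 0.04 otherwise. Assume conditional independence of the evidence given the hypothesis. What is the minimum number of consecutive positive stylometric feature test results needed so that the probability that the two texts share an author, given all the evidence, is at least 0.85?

2

Prior odds = 0.06/0.94 = 3/47.
Likelihood ratio of a positive result = 0.9/0.04 = 22.5.
Target posterior odds = 0.85/0.15 = 17/3.
Need (3/47) × 22.5ⁿ ≥ 17/3, i.e. 22.5ⁿ ≥ 799/9.
22.5¹ = 22.5 falls short of 799/9 but 22.5² = 506.25 reaches it, so n = 2.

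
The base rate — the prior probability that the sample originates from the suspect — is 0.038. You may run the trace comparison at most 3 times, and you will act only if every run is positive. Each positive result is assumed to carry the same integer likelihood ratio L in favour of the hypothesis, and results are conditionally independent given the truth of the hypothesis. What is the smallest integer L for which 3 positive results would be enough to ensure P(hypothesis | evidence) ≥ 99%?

14

Prior odds = 0.038/0.962 = 19/481.
Target odds = 0.99/0.01 = 99.
Need L³ ≥ 99 ÷ (19/481) = 47619/19.
13³ = 2197 < 47619/19 ≤ 2744 = 14³, so L = 14.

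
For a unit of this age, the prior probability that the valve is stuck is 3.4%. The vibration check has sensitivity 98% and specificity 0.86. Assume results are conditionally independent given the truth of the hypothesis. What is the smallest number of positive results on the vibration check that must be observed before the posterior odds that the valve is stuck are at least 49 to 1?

Prior odds = 0.034/0.966 = 17/483.
False-positive rate = 1 − 0.86 = 0.14; likelihood ratio of a positive = 0.98/0.14 = 7.
Target odds = 49.
Need (17/483) × 7ⁿ ≥ 49, i.e. 7ⁿ ≥ 23667/17.
7³ = 343 falls short of 23667/17 but 7⁴ = 2401 reaches it, so n = 4.

4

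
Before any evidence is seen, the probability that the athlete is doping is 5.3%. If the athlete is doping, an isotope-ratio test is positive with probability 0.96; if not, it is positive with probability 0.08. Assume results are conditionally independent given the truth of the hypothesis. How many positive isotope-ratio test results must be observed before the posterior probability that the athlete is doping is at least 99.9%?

Prior odds: 0.053 ÷ 0.947 = 53/947.
Likelihood ratio of a positive = 0.96/0.08 = 12.
Target odds: 0.999 ÷ 0.001 = 999.
Need (53/947) × 12ⁿ ≥ 999, i.e. 12ⁿ ≥ 946053/53.
12³ = 1728 falls short of 946053/53 but 12⁴ = 20736 reaches it, so n = 4.

4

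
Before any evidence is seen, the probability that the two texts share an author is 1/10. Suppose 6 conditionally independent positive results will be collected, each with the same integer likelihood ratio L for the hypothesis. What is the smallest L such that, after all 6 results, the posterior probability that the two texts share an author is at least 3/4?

Prior odds = 0.1/0.9 = 1/9.
Target odds = 0.75/0.25 = 3.
Need L⁶ ≥ 3 ÷ (1/9) = 27.
1⁶ = 1 < 27 ≤ 64 = 2⁶, so L = 2.

2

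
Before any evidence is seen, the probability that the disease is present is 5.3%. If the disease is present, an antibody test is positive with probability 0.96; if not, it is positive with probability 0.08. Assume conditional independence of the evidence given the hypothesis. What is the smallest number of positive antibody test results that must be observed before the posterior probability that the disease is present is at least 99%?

4

Prior odds = 0.053/0.947 = 53/947.
Likelihood ratio of a positive = 0.96/0.08 = 12.
Target posterior odds = 0.99/0.01 = 99.
Need (53/947) × 12ⁿ ≥ 99, i.e. 12ⁿ ≥ 93753/53.
12³ = 1728 falls short of 93753/53 but 12⁴ = 20736 reaches it, so n = 4.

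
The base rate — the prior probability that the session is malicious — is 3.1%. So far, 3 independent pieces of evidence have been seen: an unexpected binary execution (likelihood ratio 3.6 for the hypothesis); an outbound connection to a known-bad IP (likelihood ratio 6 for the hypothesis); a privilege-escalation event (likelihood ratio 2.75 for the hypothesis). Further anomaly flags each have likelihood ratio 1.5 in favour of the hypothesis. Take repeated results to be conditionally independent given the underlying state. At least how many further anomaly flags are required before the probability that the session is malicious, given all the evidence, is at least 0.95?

Prior odds = 0.031/0.969 = 31/969.
Combined Bayes factor of the evidence already in hand = 3.6 × 6 × 2.75 = 59.4.
Odds after that evidence = (31/969) × 59.4 = 3069/1615.
Target odds = 0.95/0.05 = 19.
Need 1.5ⁿ ≥ 19 ÷ (3069/1615) = 30685/3069.
1.5⁵ = 7.59375 falls short of 30685/3069 but 1.5⁶ = 11.390625 reaches it, so n = 6.

6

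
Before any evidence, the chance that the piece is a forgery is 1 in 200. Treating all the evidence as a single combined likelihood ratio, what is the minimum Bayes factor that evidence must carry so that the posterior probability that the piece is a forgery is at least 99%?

19701

Prior odds = 0.005/0.995 = 1/199.
Target odds = 0.99/0.01 = 99.
Required Bayes factor = 99 ÷ (1/199) = 19701.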